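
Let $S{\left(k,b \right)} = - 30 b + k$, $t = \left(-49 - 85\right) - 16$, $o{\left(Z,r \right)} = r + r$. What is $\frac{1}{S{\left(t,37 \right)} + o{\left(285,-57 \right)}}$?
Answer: $- \frac{1}{1374} \approx -0.0007278$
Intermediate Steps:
$o{\left(Z,r \right)} = 2 r$
$t = -150$ ($t = -134 - 16 = -150$)
$S{\left(k,b \right)} = k - 30 b$
$\frac{1}{S{\left(t,37 \right)} + o{\left(285,-57 \right)}} = \frac{1}{\left(-150 - 1110\right) + 2 \left(-57\right)} = \frac{1}{\left(-150 - 1110\right) - 114} = \frac{1}{-1260 - 114} = \frac{1}{-1374} = - \frac{1}{1374}$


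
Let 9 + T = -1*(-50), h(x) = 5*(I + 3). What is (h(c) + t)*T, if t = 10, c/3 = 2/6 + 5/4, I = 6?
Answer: 2255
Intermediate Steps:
c = 19/4 (c = 3*(2/6 + 5/4) = 3*(2*(1/6) + 5*(1/4)) = 3*(1/3 + 5/4) = 3*(19/12) = 19/4 ≈ 4.7500)
h(x) = 45 (h(x) = 5*(6 + 3) = 5*9 = 45)
T = 41 (T = -9 - 1*(-50) = -9 + 50 = 41)
(h(c) + t)*T = (45 + 10)*41 = 55*41 = 2255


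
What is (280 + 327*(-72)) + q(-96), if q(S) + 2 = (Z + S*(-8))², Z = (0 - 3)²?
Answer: 580463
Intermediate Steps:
Z = 9 (Z = (-3)² = 9)
q(S) = -2 + (9 - 8*S)² (q(S) = -2 + (9 + S*(-8))² = -2 + (9 - 8*S)²)
(280 + 327*(-72)) + q(-96) = (280 + 327*(-72)) + (-2 + (-9 + 8*(-96))²) = (280 - 23544) + (-2 + (-9 - 768)²) = -23264 + (-2 + (-777)²) = -23264 + (-2 + 603729) = -23264 + 603727 = 580463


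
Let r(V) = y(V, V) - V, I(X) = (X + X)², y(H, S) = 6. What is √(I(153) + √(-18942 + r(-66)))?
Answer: √(93636 + I*√18870) ≈ 306.0 + 0.224*I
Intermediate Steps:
I(X) = 4*X² (I(X) = (2*X)² = 4*X²)
r(V) = 6 - V
√(I(153) + √(-18942 + r(-66))) = √(4*153² + √(-18942 + (6 - 1*(-66)))) = √(4*23409 + √(-18942 + (6 + 66))) = √(93636 + √(-18942 + 72)) = √(93636 + √(-18870)) = √(93636 + I*√18870)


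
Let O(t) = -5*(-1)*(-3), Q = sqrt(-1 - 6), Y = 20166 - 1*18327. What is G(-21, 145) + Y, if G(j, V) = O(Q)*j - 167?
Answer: 1987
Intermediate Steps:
Y = 1839 (Y = 20166 - 18327 = 1839)
Q = I*sqrt(7) (Q = sqrt(-7) = I*sqrt(7) ≈ 2.6458*I)
O(t) = -15 (O(t) = 5*(-3) = -15)
G(j, V) = -167 - 15*j (G(j, V) = -15*j - 167 = -167 - 15*j)
G(-21, 145) + Y = (-167 - 15*(-21)) + 1839 = (-167 + 315) + 1839 = 148 + 1839 = 1987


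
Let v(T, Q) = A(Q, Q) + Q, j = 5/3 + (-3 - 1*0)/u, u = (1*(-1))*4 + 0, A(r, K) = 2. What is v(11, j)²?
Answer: 2809/144 ≈ 19.507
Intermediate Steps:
u = -4 (u = -1*4 + 0 = -4 + 0 = -4)
j = 29/12 (j = 5/3 + (-3 - 1*0)/(-4) = 5*(⅓) + (-3 + 0)*(-¼) = 5/3 - 3*(-¼) = 5/3 + ¾ = 29/12 ≈ 2.4167)
v(T, Q) = 2 + Q
v(11, j)² = (2 + 29/12)² = (53/12)² = 2809/144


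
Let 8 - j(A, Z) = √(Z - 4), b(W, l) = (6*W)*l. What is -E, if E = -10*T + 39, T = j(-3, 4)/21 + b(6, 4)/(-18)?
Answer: -2419/21 ≈ -115.19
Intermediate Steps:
b(W, l) = 6*W*l
j(A, Z) = 8 - √(-4 + Z) (j(A, Z) = 8 - √(Z - 4) = 8 - √(-4 + Z))
T = -160/21 (T = (8 - √(-4 + 4))/21 + (6*6*4)/(-18) = (8 - √0)*(1/21) + 144*(-1/18) = (8 - 1*0)*(1/21) - 8 = (8 + 0)*(1/21) - 8 = 8*(1/21) - 8 = 8/21 - 8 = -160/21 ≈ -7.6190)
E = 2419/21 (E = -10*(-160/21) + 39 = 1600/21 + 39 = 2419/21 ≈ 115.19)
-E = -1*2419/21 = -2419/21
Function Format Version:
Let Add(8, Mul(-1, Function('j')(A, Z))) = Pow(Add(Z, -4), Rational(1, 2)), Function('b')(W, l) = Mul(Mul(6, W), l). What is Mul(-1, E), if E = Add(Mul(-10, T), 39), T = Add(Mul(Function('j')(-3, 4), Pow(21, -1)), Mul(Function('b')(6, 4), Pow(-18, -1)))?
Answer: Rational(-2419, 21) ≈ -115.19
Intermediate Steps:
Function('b')(W, l) = Mul(6, W, l)
Function('j')(A, Z) = Add(8, Mul(-1, Pow(Add(-4, Z), Rational(1, 2)))) (Function('j')(A, Z) = Add(8, Mul(-1, Pow(Add(Z, -4), Rational(1, 2)))) = Add(8, Mul(-1, Pow(Add(-4, Z), Rational(1, 2)))))
T = Rational(-160, 21) (T = Add(Mul(Add(8, Mul(-1, Pow(Add(-4, 4), Rational(1, 2)))), Pow(21, -1)), Mul(Mul(6, 6, 4), Pow(-18, -1))) = Add(Mul(Add(8, Mul(-1, Pow(0, Rational(1, 2)))), Rational(1, 21)), Mul(144, Rational(-1, 18))) = Add(Mul(Add(8, Mul(-1, 0)), Rational(1, 21)), -8) = Add(Mul(Add(8, 0), Rational(1, 21)), -8) = Add(Mul(8, Rational(1, 21)), -8) = Add(Rational(8, 21), -8) = Rational(-160, 21) ≈ -7.6190)
E = Rational(2419, 21) (E = Add(Mul(-10, Rational(-160, 21)), 39) = Add(Rational(1600, 21), 39) = Rational(2419, 21) ≈ 115.19)
Mul(-1, E) = Mul(-1, Rational(2419, 21)) = Rational(-2419, 21)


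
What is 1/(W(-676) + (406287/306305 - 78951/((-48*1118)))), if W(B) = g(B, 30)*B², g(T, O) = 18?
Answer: 5479183840/45069414589111661 ≈ 1.2157e-7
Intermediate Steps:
W(B) = 18*B²
1/(W(-676) + (406287/306305 - 78951/((-48*1118)))) = 1/(18*(-676)² + (406287/306305 - 78951/((-48*1118)))) = 1/(18*456976 + (406287*(1/306305) - 78951/(-53664))) = 1/(8225568 + (406287/306305 - 78951*(-1/53664))) = 1/(8225568 + (406287/306305 + 26317/17888)) = 1/(8225568 + 15328690541/5479183840) = 1/(45069414589111661/5479183840) = 5479183840/45069414589111661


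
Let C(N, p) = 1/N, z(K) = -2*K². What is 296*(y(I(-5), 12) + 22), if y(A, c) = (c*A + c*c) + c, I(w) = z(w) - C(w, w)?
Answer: -621008/5 ≈ -1.2420e+5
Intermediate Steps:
I(w) = -1/w - 2*w² (I(w) = -2*w² - 1/w = -1/w - 2*w²)
y(A, c) = c + c² + A*c (y(A, c) = (A*c + c²) + c = (c² + A*c) + c = c + c² + A*c)
296*(y(I(-5), 12) + 22) = 296*(12*(1 + (-1 - 2*(-5)³)/(-5) + 12) + 22) = 296*(12*(1 - (-1 - 2*(-125))/5 + 12) + 22) = 296*(12*(1 - (-1 + 250)/5 + 12) + 22) = 296*(12*(1 - ⅕*249 + 12) + 22) = 296*(12*(1 - 249/5 + 12) + 22) = 296*(12*(-184/5) + 22) = 296*(-2208/5 + 22) = 296*(-2098/5) = -621008/5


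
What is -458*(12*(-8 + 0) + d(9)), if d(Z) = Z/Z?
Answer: 43510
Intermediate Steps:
d(Z) = 1
-458*(12*(-8 + 0) + d(9)) = -458*(12*(-8 + 0) + 1) = -458*(12*(-8) + 1) = -458*(-96 + 1) = -458*(-95) = 43510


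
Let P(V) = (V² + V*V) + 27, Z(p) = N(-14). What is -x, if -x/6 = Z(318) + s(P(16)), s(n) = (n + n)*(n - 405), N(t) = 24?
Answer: 866856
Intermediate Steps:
Z(p) = 24
P(V) = 27 + 2*V² (P(V) = (V² + V²) + 27 = 2*V² + 27 = 27 + 2*V²)
s(n) = 2*n*(-405 + n) (s(n) = (2*n)*(-405 + n) = 2*n*(-405 + n))
x = -866856 (x = -6*(24 + 2*(27 + 2*16²)*(-405 + (27 + 2*16²))) = -6*(24 + 2*(27 + 2*256)*(-405 + (27 + 2*256))) = -6*(24 + 2*(27 + 512)*(-405 + (27 + 512))) = -6*(24 + 2*539*(-405 + 539)) = -6*(24 + 2*539*134) = -6*(24 + 144452) = -6*144476 = -866856)
-x = -1*(-866856) = 866856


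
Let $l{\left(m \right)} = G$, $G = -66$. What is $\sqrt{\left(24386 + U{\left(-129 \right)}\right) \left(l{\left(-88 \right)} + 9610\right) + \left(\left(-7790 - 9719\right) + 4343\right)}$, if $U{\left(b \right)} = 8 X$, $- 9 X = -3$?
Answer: $\frac{\sqrt{2094770418}}{3} \approx 15256.0$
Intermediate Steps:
$X = \frac{1}{3}$ ($X = \left(- \frac{1}{9}\right) \left(-3\right) = \frac{1}{3} \approx 0.33333$)
$l{\left(m \right)} = -66$
$U{\left(b \right)} = \frac{8}{3}$ ($U{\left(b \right)} = 8 \cdot \frac{1}{3} = \frac{8}{3}$)
$\sqrt{\left(24386 + U{\left(-129 \right)}\right) \left(l{\left(-88 \right)} + 9610\right) + \left(\left(-7790 - 9719\right) + 4343\right)} = \sqrt{\left(24386 + \frac{8}{3}\right) \left(-66 + 9610\right) + \left(\left(-7790 - 9719\right) + 4343\right)} = \sqrt{\frac{73166}{3} \cdot 9544 + \left(-17509 + 4343\right)} = \sqrt{\frac{698296304}{3} - 13166} = \sqrt{\frac{698256806}{3}} = \frac{\sqrt{2094770418}}{3}$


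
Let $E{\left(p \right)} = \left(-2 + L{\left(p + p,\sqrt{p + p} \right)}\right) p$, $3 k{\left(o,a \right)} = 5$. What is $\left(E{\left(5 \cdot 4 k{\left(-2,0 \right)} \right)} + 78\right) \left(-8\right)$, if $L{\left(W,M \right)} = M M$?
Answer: $- \frac{160816}{9} \approx -17868.0$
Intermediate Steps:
$k{\left(o,a \right)} = \frac{5}{3}$ ($k{\left(o,a \right)} = \frac{1}{3} \cdot 5 = \frac{5}{3}$)
$L{\left(W,M \right)} = M^{2}$
$E{\left(p \right)} = p \left(-2 + 2 p\right)$ ($E{\left(p \right)} = \left(-2 + \left(\sqrt{p + p}\right)^{2}\right) p = \left(-2 + \left(\sqrt{2 p}\right)^{2}\right) p = \left(-2 + \left(\sqrt{2} \sqrt{p}\right)^{2}\right) p = \left(-2 + 2 p\right) p = p \left(-2 + 2 p\right)$)
$\left(E{\left(5 \cdot 4 k{\left(-2,0 \right)} \right)} + 78\right) \left(-8\right) = \left(2 \cdot 5 \cdot 4 \cdot \frac{5}{3} \left(-1 + 5 \cdot 4 \cdot \frac{5}{3}\right) + 78\right) \left(-8\right) = \left(2 \cdot 20 \cdot \frac{5}{3} \left(-1 + 20 \cdot \frac{5}{3}\right) + 78\right) \left(-8\right) = \left(2 \cdot \frac{100}{3} \left(-1 + \frac{100}{3}\right) + 78\right) \left(-8\right) = \left(2 \cdot \frac{100}{3} \cdot \frac{97}{3} + 78\right) \left(-8\right) = \left(\frac{19400}{9} + 78\right) \left(-8\right) = \frac{20102}{9} \left(-8\right) = - \frac{160816}{9}$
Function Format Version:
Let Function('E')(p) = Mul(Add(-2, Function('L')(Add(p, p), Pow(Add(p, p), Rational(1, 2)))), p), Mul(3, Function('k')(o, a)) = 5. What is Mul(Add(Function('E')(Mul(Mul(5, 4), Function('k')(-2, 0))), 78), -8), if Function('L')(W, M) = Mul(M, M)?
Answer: Rational(-160816, 9) ≈ -17868.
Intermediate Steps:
Function('k')(o, a) = Rational(5, 3) (Function('k')(o, a) = Mul(Rational(1, 3), 5) = Rational(5, 3))
Function('L')(W, M) = Pow(M, 2)
Function('E')(p) = Mul(p, Add(-2, Mul(2, p))) (Function('E')(p) = Mul(Add(-2, Pow(Pow(Add(p, p), Rational(1, 2)), 2)), p) = Mul(Add(-2, Pow(Pow(Mul(2, p), Rational(1, 2)), 2)), p) = Mul(Add(-2, Pow(Mul(Pow(2, Rational(1, 2)), Pow(p, Rational(1, 2))), 2)), p) = Mul(Add(-2, Mul(2, p)), p) = Mul(p, Add(-2, Mul(2, p))))
Mul(Add(Function('E')(Mul(Mul(5, 4), Function('k')(-2, 0))), 78), -8) = Mul(Add(Mul(2, Mul(Mul(5, 4), Rational(5, 3)), Add(-1, Mul(Mul(5, 4), Rational(5, 3)))), 78), -8) = Mul(Add(Mul(2, Mul(20, Rational(5, 3)), Add(-1, Mul(20, Rational(5, 3)))), 78), -8) = Mul(Add(Mul(2, Rational(100, 3), Add(-1, Rational(100, 3))), 78), -8) = Mul(Add(Mul(2, Rational(100, 3), Rational(97, 3)), 78), -8) = Mul(Add(Rational(19400, 9), 78), -8) = Mul(Rational(20102, 9), -8) = Rational(-160816, 9)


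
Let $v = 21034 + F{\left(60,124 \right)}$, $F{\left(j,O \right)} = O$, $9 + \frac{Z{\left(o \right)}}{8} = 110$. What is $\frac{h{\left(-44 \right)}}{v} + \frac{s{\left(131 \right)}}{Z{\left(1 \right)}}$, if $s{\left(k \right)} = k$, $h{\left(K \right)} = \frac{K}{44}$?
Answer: $\frac{1385445}{8547832} \approx 0.16208$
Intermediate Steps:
$Z{\left(o \right)} = 808$ ($Z{\left(o \right)} = -72 + 8 \cdot 110 = -72 + 880 = 808$)
$h{\left(K \right)} = \frac{K}{44}$ ($h{\left(K \right)} = K \frac{1}{44} = \frac{K}{44}$)
$v = 21158$ ($v = 21034 + 124 = 21158$)
$\frac{h{\left(-44 \right)}}{v} + \frac{s{\left(131 \right)}}{Z{\left(1 \right)}} = \frac{\frac{1}{44} \left(-44\right)}{21158} + \frac{131}{808} = \left(-1\right) \frac{1}{21158} + 131 \cdot \frac{1}{808} = - \frac{1}{21158} + \frac{131}{808} = \frac{1385445}{8547832}$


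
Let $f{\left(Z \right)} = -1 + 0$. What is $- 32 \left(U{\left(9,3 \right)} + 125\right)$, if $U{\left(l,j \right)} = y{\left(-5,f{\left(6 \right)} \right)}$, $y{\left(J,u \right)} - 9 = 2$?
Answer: $-4352$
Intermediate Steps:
$f{\left(Z \right)} = -1$
$y{\left(J,u \right)} = 11$ ($y{\left(J,u \right)} = 9 + 2 = 11$)
$U{\left(l,j \right)} = 11$
$- 32 \left(U{\left(9,3 \right)} + 125\right) = - 32 \left(11 + 125\right) = \left(-32\right) 136 = -4352$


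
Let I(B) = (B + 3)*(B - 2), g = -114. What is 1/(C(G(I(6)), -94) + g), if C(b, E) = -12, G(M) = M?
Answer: -1/126 ≈ -0.0079365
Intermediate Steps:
I(B) = (-2 + B)*(3 + B) (I(B) = (3 + B)*(-2 + B) = (-2 + B)*(3 + B))
1/(C(G(I(6)), -94) + g) = 1/(-12 - 114) = 1/(-126) = -1/126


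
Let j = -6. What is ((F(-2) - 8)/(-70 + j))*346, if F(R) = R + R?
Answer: 1038/19 ≈ 54.632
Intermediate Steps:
F(R) = 2*R
((F(-2) - 8)/(-70 + j))*346 = ((2*(-2) - 8)/(-70 - 6))*346 = ((-4 - 8)/(-76))*346 = -12*(-1/76)*346 = (3/19)*346 = 1038/19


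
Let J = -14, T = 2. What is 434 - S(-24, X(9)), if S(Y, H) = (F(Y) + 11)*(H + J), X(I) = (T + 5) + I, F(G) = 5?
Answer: 402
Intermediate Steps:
X(I) = 7 + I (X(I) = (2 + 5) + I = 7 + I)
S(Y, H) = -224 + 16*H (S(Y, H) = (5 + 11)*(H - 14) = 16*(-14 + H) = -224 + 16*H)
434 - S(-24, X(9)) = 434 - (-224 + 16*(7 + 9)) = 434 - (-224 + 16*16) = 434 - (-224 + 256) = 434 - 1*32 = 434 - 32 = 402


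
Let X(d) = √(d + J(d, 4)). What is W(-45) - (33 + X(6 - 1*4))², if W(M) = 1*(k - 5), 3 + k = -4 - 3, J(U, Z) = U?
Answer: -1240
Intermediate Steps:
k = -10 (k = -3 + (-4 - 3) = -3 - 7 = -10)
X(d) = √2*√d (X(d) = √(d + d) = √(2*d) = √2*√d)
W(M) = -15 (W(M) = 1*(-10 - 5) = 1*(-15) = -15)
W(-45) - (33 + X(6 - 1*4))² = -15 - (33 + √2*√(6 - 1*4))² = -15 - (33 + √2*√(6 - 4))² = -15 - (33 + √2*√2)² = -15 - (33 + 2)² = -15 - 1*35² = -15 - 1*1225 = -15 - 1225 = -1240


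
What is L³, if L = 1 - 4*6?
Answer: -12167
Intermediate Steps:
L = -23 (L = 1 - 24 = -23)
L³ = (-23)³ = -12167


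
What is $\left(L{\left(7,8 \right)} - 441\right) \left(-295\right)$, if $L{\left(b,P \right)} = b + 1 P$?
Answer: $125670$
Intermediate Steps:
$L{\left(b,P \right)} = P + b$ ($L{\left(b,P \right)} = b + P = P + b$)
$\left(L{\left(7,8 \right)} - 441\right) \left(-295\right) = \left(\left(8 + 7\right) - 441\right) \left(-295\right) = \left(15 - 441\right) \left(-295\right) = \left(-426\right) \left(-295\right) = 125670$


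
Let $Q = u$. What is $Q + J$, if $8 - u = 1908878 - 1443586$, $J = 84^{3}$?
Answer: $127420$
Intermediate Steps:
$J = 592704$
$u = -465284$ ($u = 8 - \left(1908878 - 1443586\right) = 8 - 465292 = -465284$)
$Q = -465284$
$Q + J = -465284 + 592704 = 127420$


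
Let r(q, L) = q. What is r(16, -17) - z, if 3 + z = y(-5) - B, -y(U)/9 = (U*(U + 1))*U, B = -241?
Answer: -1122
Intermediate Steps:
y(U) = -9*U**2*(1 + U) (y(U) = -9*U*(U + 1)*U = -9*U*(1 + U)*U = -9*U**2*(1 + U))
z = 1138 (z = -3 + (9*(-5)**2*(-1 - 1*(-5)) - 1*(-241)) = -3 + (9*25*(-1 + 5) + 241) = -3 + (9*25*4 + 241) = -3 + (900 + 241) = -3 + 1141 = 1138)
r(16, -17) - z = 16 - 1*1138 = 16 - 1138 = -1122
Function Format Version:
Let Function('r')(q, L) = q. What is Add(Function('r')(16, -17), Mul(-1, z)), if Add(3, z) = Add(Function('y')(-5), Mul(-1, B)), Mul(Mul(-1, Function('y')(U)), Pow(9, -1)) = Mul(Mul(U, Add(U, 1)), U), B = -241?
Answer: -1122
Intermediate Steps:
Function('y')(U) = Mul(-9, Pow(U, 2), Add(1, U)) (Function('y')(U) = Mul(-9, Mul(Mul(U, Add(U, 1)), U)) = Mul(-9, Mul(Mul(U, Add(1, U)), U)) = Mul(-9, Mul(Pow(U, 2), Add(1, U))) = Mul(-9, Pow(U, 2), Add(1, U)))
z = 1138 (z = Add(-3, Add(Mul(9, Pow(-5, 2), Add(-1, Mul(-1, -5))), Mul(-1, -241))) = Add(-3, Add(Mul(9, 25, Add(-1, 5)), 241)) = Add(-3, Add(Mul(9, 25, 4), 241)) = Add(-3, Add(900, 241)) = Add(-3, 1141) = 1138)
Add(Function('r')(16, -17), Mul(-1, z)) = Add(16, Mul(-1, 1138)) = Add(16, -1138) = -1122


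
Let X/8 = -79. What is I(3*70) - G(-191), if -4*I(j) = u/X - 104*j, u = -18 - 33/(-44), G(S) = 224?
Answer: 52946363/10112 ≈ 5236.0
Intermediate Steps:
X = -632 (X = 8*(-79) = -632)
u = -69/4 (u = -18 - 33*(-1)/44 = -18 - 1*(-¾) = -18 + ¾ = -69/4 ≈ -17.250)
I(j) = -69/10112 + 26*j (I(j) = -(-69/4/(-632) - 104*j)/4 = -(-69/4*(-1/632) - 52*2*j)/4 = -(69/2528 - 52*2*j)/4 = -(69/2528 - 104*j)/4 = -69/10112 + 26*j)
I(3*70) - G(-191) = (-69/10112 + 26*(3*70)) - 1*224 = (-69/10112 + 26*210) - 224 = (-69/10112 + 5460) - 224 = 55211451/10112 - 224 = 52946363/10112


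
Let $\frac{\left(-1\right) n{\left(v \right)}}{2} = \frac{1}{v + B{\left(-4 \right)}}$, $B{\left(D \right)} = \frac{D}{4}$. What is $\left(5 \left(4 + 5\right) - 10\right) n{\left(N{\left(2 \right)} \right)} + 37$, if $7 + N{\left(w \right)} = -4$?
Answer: $\frac{257}{6} \approx 42.833$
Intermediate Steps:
$N{\left(w \right)} = -11$ ($N{\left(w \right)} = -7 - 4 = -11$)
$B{\left(D \right)} = \frac{D}{4}$ ($B{\left(D \right)} = D \frac{1}{4} = \frac{D}{4}$)
$n{\left(v \right)} = - \frac{2}{-1 + v}$ ($n{\left(v \right)} = - \frac{2}{v + \frac{1}{4} \left(-4\right)} = - \frac{2}{v - 1} = - \frac{2}{-1 + v}$)
$\left(5 \left(4 + 5\right) - 10\right) n{\left(N{\left(2 \right)} \right)} + 37 = \left(5 \left(4 + 5\right) - 10\right) \left(- \frac{2}{-1 - 11}\right) + 37 = \left(5 \cdot 9 - 10\right) \left(- \frac{2}{-12}\right) + 37 = \left(45 - 10\right) \left(\left(-2\right) \left(- \frac{1}{12}\right)\right) + 37 = 35 \cdot \frac{1}{6} + 37 = \frac{35}{6} + 37 = \frac{257}{6}$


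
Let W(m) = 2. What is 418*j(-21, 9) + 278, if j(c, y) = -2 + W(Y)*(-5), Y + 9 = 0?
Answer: -4738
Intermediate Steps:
Y = -9 (Y = -9 + 0 = -9)
j(c, y) = -12 (j(c, y) = -2 + 2*(-5) = -2 - 10 = -12)
418*j(-21, 9) + 278 = 418*(-12) + 278 = -5016 + 278 = -4738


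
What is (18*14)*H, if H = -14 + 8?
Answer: -1512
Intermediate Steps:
H = -6
(18*14)*H = (18*14)*(-6) = 252*(-6) = -1512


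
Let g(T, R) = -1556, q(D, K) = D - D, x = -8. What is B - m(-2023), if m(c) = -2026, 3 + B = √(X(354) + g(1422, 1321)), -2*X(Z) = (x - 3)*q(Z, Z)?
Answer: 2023 + 2*I*√389 ≈ 2023.0 + 39.446*I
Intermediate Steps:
q(D, K) = 0
X(Z) = 0 (X(Z) = -(-8 - 3)*0/2 = -(-11)*0/2 = -½*0 = 0)
B = -3 + 2*I*√389 (B = -3 + √(0 - 1556) = -3 + √(-1556) = -3 + 2*I*√389 ≈ -3.0 + 39.446*I)
B - m(-2023) = (-3 + 2*I*√389) - 1*(-2026) = (-3 + 2*I*√389) + 2026 = 2023 + 2*I*√389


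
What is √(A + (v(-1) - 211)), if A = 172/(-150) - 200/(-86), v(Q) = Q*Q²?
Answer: I*√87706842/645 ≈ 14.52*I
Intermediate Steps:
v(Q) = Q³
A = 3802/3225 (A = 172*(-1/150) - 200*(-1/86) = -86/75 + 100/43 = 3802/3225 ≈ 1.1789)
√(A + (v(-1) - 211)) = √(3802/3225 + ((-1)³ - 211)) = √(3802/3225 + (-1 - 211)) = √(3802/3225 - 212) = √(-679898/3225) = I*√87706842/645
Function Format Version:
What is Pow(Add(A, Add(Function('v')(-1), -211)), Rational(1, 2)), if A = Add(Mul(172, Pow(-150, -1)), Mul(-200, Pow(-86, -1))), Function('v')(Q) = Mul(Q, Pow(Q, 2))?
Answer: Mul(Rational(1, 645), I, Pow(87706842, Rational(1, 2))) ≈ Mul(14.520, I)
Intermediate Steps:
Function('v')(Q) = Pow(Q, 3)
A = Rational(3802, 3225) (A = Add(Mul(172, Rational(-1, 150)), Mul(-200, Rational(-1, 86))) = Add(Rational(-86, 75), Rational(100, 43)) = Rational(3802, 3225) ≈ 1.1789)
Pow(Add(A, Add(Function('v')(-1), -211)), Rational(1, 2)) = Pow(Add(Rational(3802, 3225), Add(Pow(-1, 3), -211)), Rational(1, 2)) = Pow(Add(Rational(3802, 3225), Add(-1, -211)), Rational(1, 2)) = Pow(Add(Rational(3802, 3225), -212), Rational(1, 2)) = Pow(Rational(-679898, 3225), Rational(1, 2)) = Mul(Rational(1, 645), I, Pow(87706842, Rational(1, 2)))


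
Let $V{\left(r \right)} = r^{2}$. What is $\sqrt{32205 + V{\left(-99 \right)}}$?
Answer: $\sqrt{42006} \approx 204.95$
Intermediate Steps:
$\sqrt{32205 + V{\left(-99 \right)}} = \sqrt{32205 + \left(-99\right)^{2}} = \sqrt{32205 + 9801} = \sqrt{42006}$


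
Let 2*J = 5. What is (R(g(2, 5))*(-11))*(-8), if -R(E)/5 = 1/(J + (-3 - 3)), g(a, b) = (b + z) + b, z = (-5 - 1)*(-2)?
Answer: 880/7 ≈ 125.71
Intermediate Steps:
J = 5/2 (J = (½)*5 = 5/2 ≈ 2.5000)
z = 12 (z = -6*(-2) = 12)
g(a, b) = 12 + 2*b (g(a, b) = (b + 12) + b = (12 + b) + b = 12 + 2*b)
R(E) = 10/7 (R(E) = -5/(5/2 + (-3 - 3)) = -5/(5/2 - 6) = -5/(-7/2) = -5*(-2/7) = 10/7)
(R(g(2, 5))*(-11))*(-8) = ((10/7)*(-11))*(-8) = -110/7*(-8) = 880/7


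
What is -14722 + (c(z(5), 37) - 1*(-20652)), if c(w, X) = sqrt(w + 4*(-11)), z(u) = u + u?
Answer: 5930 + I*sqrt(34) ≈ 5930.0 + 5.831*I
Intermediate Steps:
z(u) = 2*u
c(w, X) = sqrt(-44 + w) (c(w, X) = sqrt(w - 44) = sqrt(-44 + w))
-14722 + (c(z(5), 37) - 1*(-20652)) = -14722 + (sqrt(-44 + 2*5) - 1*(-20652)) = -14722 + (sqrt(-44 + 10) + 20652) = -14722 + (sqrt(-34) + 20652) = -14722 + (I*sqrt(34) + 20652) = -14722 + (20652 + I*sqrt(34)) = 5930 + I*sqrt(34)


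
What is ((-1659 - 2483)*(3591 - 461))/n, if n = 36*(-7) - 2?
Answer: 6482230/127 ≈ 51041.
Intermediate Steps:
n = -254 (n = -252 - 2 = -254)
((-1659 - 2483)*(3591 - 461))/n = ((-1659 - 2483)*(3591 - 461))/(-254) = -4142*3130*(-1/254) = -12964460*(-1/254) = 6482230/127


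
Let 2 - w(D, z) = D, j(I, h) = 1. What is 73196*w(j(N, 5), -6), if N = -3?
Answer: 73196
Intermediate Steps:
w(D, z) = 2 - D
73196*w(j(N, 5), -6) = 73196*(2 - 1*1) = 73196*(2 - 1) = 73196*1 = 73196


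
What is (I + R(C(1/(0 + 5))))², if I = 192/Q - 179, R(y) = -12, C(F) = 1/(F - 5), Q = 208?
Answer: 6105841/169 ≈ 36129.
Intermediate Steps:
C(F) = 1/(-5 + F)
I = -2315/13 (I = 192/208 - 179 = 192*(1/208) - 179 = 12/13 - 179 = -2315/13 ≈ -178.08)
(I + R(C(1/(0 + 5))))² = (-2315/13 - 12)² = (-2471/13)² = 6105841/169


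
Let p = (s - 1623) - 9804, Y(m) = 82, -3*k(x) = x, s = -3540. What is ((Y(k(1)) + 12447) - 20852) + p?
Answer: -23290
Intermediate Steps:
k(x) = -x/3
p = -14967 (p = (-3540 - 1623) - 9804 = -5163 - 9804 = -14967)
((Y(k(1)) + 12447) - 20852) + p = ((82 + 12447) - 20852) - 14967 = (12529 - 20852) - 14967 = -8323 - 14967 = -23290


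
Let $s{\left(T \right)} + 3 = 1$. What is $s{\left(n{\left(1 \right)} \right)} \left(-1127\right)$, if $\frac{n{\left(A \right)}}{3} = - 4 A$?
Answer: $2254$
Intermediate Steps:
$n{\left(A \right)} = - 12 A$ ($n{\left(A \right)} = 3 \left(- 4 A\right) = - 12 A$)
$s{\left(T \right)} = -2$ ($s{\left(T \right)} = -3 + 1 = -2$)
$s{\left(n{\left(1 \right)} \right)} \left(-1127\right) = \left(-2\right) \left(-1127\right) = 2254$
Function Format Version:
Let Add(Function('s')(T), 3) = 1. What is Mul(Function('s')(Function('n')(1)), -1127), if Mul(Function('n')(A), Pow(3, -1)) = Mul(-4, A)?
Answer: 2254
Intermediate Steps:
Function('n')(A) = Mul(-12, A) (Function('n')(A) = Mul(3, Mul(-4, A)) = Mul(-12, A))
Function('s')(T) = -2 (Function('s')(T) = Add(-3, 1) = -2)
Mul(Function('s')(Function('n')(1)), -1127) = Mul(-2, -1127) = 2254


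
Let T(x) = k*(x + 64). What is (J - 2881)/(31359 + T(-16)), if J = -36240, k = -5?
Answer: -39121/31119 ≈ -1.2571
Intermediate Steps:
T(x) = -320 - 5*x (T(x) = -5*(x + 64) = -5*(64 + x) = -320 - 5*x)
(J - 2881)/(31359 + T(-16)) = (-36240 - 2881)/(31359 + (-320 - 5*(-16))) = -39121/(31359 + (-320 + 80)) = -39121/(31359 - 240) = -39121/31119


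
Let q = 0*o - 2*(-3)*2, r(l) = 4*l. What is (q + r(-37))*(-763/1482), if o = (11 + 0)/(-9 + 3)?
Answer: 51884/741 ≈ 70.019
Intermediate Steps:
o = -11/6 (o = 11/(-6) = 11*(-⅙) = -11/6 ≈ -1.8333)
q = 12 (q = 0*(-11/6) - 2*(-3)*2 = 0 + 6*2 = 0 + 12 = 12)
(q + r(-37))*(-763/1482) = (12 + 4*(-37))*(-763/1482) = (12 - 148)*(-763*1/1482) = -136*(-763/1482) = 51884/741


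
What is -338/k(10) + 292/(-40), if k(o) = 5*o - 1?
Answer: -6957/490 ≈ -14.198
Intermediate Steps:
k(o) = -1 + 5*o
-338/k(10) + 292/(-40) = -338/(-1 + 5*10) + 292/(-40) = -338/(-1 + 50) + 292*(-1/40) = -338/49 - 73/10 = -6957/490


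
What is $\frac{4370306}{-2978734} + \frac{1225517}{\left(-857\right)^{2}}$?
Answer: $\frac{220361142042}{1093864103783} \approx 0.20145$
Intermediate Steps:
$\frac{4370306}{-2978734} + \frac{1225517}{\left(-857\right)^{2}} = 4370306 \left(- \frac{1}{2978734}\right) + \frac{1225517}{734449} = - \frac{2185153}{1489367} + 1225517 \cdot \frac{1}{734449} = - \frac{2185153}{1489367} + \frac{1225517}{734449} = \frac{220361142042}{1093864103783}$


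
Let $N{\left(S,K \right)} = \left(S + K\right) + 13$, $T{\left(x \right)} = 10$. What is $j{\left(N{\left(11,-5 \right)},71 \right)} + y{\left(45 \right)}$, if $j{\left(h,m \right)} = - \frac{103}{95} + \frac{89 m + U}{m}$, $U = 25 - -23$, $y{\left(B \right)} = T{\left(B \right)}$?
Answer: $\frac{665002}{6745} \approx 98.592$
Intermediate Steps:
$y{\left(B \right)} = 10$
$U = 48$ ($U = 25 + 23 = 48$)
$N{\left(S,K \right)} = 13 + K + S$ ($N{\left(S,K \right)} = \left(K + S\right) + 13 = 13 + K + S$)
$j{\left(h,m \right)} = - \frac{103}{95} + \frac{48 + 89 m}{m}$ ($j{\left(h,m \right)} = - \frac{103}{95} + \frac{89 m + 48}{m} = \left(-103\right) \frac{1}{95} + \frac{48 + 89 m}{m} = - \frac{103}{95} + \frac{48 + 89 m}{m}$)
$j{\left(N{\left(11,-5 \right)},71 \right)} + y{\left(45 \right)} = \left(\frac{8352}{95} + \frac{48}{71}\right) + 10 = \frac{597552}{6745} + 10 = \frac{665002}{6745}$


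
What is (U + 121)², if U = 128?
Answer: 62001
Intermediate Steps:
(U + 121)² = (128 + 121)² = 249² = 62001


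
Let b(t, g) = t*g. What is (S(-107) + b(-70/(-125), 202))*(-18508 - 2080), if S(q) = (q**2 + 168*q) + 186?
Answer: 3205489836/25 ≈ 1.2822e+8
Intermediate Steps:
b(t, g) = g*t
S(q) = 186 + q**2 + 168*q
(S(-107) + b(-70/(-125), 202))*(-18508 - 2080) = ((186 + (-107)**2 + 168*(-107)) + 202*(-70/(-125)))*(-18508 - 2080) = ((186 + 11449 - 17976) + 202*(-70*(-1/125)))*(-20588) = (-6341 + 202*(14/25))*(-20588) = (-6341 + 2828/25)*(-20588) = -155697/25*(-20588) = 3205489836/25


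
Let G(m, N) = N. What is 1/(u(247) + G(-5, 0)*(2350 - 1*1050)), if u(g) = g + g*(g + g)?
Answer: 1/122265 ≈ 8.1790e-6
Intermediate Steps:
u(g) = g + 2*g**2 (u(g) = g + g*(2*g) = g + 2*g**2)
1/(u(247) + G(-5, 0)*(2350 - 1*1050)) = 1/(247*(1 + 2*247) + 0*(2350 - 1*1050)) = 1/(247*(1 + 494) + 0*(2350 - 1050)) = 1/(247*495 + 0*1300) = 1/(122265 + 0) = 1/122265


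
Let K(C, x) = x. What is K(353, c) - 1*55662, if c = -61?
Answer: -55723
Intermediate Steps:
K(353, c) - 1*55662 = -61 - 1*55662 = -61 - 55662 = -55723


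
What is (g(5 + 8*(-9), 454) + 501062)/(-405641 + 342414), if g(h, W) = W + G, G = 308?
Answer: -501824/63227 ≈ -7.9369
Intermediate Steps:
g(h, W) = 308 + W (g(h, W) = W + 308 = 308 + W)
(g(5 + 8*(-9), 454) + 501062)/(-405641 + 342414) = ((308 + 454) + 501062)/(-405641 + 342414) = (762 + 501062)/(-63227) = 501824*(-1/63227) = -501824/63227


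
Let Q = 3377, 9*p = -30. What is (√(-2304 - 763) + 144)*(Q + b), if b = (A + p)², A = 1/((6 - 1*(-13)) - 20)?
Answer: 488992 + 30562*I*√3067/9 ≈ 4.8899e+5 + 1.8806e+5*I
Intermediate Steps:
p = -10/3 (p = (⅑)*(-30) = -10/3 ≈ -3.3333)
A = -1 (A = 1/((6 + 13) - 20) = 1/(19 - 20) = 1/(-1) = -1)
b = 169/9 (b = (-1 - 10/3)² = (-13/3)² = 169/9 ≈ 18.778)
(√(-2304 - 763) + 144)*(Q + b) = (√(-2304 - 763) + 144)*(3377 + 169/9) = (√(-3067) + 144)*(30562/9) = (I*√3067 + 144)*(30562/9) = (144 + I*√3067)*(30562/9) = 488992 + 30562*I*√3067/9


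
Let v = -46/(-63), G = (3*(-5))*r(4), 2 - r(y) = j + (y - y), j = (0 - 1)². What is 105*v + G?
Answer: 185/3 ≈ 61.667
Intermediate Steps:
j = 1 (j = (-1)² = 1)
r(y) = 1 (r(y) = 2 - (1 + (y - y)) = 2 - (1 + 0) = 2 - 1*1 = 2 - 1 = 1)
G = -15 (G = (3*(-5))*1 = -15*1 = -15)
v = 46/63 (v = -46*(-1/63) = 46/63 ≈ 0.73016)
105*v + G = 105*(46/63) - 15 = 230/3 - 15 = 185/3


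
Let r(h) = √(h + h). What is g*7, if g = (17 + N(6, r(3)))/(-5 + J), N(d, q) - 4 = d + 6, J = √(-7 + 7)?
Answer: -231/5 ≈ -46.200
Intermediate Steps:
r(h) = √2*√h (r(h) = √(2*h) = √2*√h)
J = 0 (J = √0 = 0)
N(d, q) = 10 + d (N(d, q) = 4 + (d + 6) = 4 + (6 + d) = 10 + d)
g = -33/5 (g = (17 + (10 + 6))/(-5 + 0) = (17 + 16)/(-5) = 33*(-⅕) = -33/5 ≈ -6.6000)
g*7 = -33/5*7 = -231/5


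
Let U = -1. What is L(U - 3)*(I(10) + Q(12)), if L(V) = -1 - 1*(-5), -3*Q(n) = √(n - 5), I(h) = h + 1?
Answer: 44 - 4*√7/3 ≈ 40.472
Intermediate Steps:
I(h) = 1 + h
Q(n) = -√(-5 + n)/3 (Q(n) = -√(n - 5)/3 = -√(-5 + n)/3)
L(V) = 4 (L(V) = -1 + 5 = 4)
L(U - 3)*(I(10) + Q(12)) = 4*((1 + 10) - √(-5 + 12)/3) = 4*(11 - √7/3) = 44 - 4*√7/3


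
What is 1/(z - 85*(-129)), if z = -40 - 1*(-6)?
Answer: 1/10931 ≈ 9.1483e-5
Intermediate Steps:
z = -34 (z = -40 + 6 = -34)
1/(z - 85*(-129)) = 1/(-34 - 85*(-129)) = 1/(-34 + 10965) = 1/10931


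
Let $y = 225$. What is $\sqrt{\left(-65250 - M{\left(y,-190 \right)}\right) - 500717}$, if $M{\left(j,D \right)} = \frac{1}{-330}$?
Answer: $\frac{i \sqrt{61633805970}}{330} \approx 752.31 i$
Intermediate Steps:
$M{\left(j,D \right)} = - \frac{1}{330}$
$\sqrt{\left(-65250 - M{\left(y,-190 \right)}\right) - 500717} = \sqrt{\left(-65250 - - \frac{1}{330}\right) - 500717} = \sqrt{\left(-65250 + \frac{1}{330}\right) - 500717} = \sqrt{- \frac{21532499}{330} - 500717} = \sqrt{- \frac{186769109}{330}} = \frac{i \sqrt{61633805970}}{330}$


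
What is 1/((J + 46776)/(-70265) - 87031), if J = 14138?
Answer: -70265/6115294129 ≈ -1.1490e-5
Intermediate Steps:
1/((J + 46776)/(-70265) - 87031) = 1/((14138 + 46776)/(-70265) - 87031) = 1/(60914*(-1/70265) - 87031) = 1/(-60914/70265 - 87031) = 1/(-6115294129/70265) = -70265/6115294129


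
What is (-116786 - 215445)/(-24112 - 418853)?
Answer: 332231/442965 ≈ 0.75002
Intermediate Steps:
(-116786 - 215445)/(-24112 - 418853) = -332231/(-442965) = -332231*(-1/442965) = 332231/442965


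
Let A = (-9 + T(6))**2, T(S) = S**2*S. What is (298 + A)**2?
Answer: 1861663609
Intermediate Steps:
T(S) = S**3
A = 42849 (A = (-9 + 6**3)**2 = (-9 + 216)**2 = 207**2 = 42849)
(298 + A)**2 = (298 + 42849)**2 = 43147**2 = 1861663609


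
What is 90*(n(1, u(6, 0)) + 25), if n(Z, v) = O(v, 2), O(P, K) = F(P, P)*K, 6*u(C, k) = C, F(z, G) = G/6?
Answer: 2280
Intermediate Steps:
F(z, G) = G/6 (F(z, G) = G*(⅙) = G/6)
u(C, k) = C/6
O(P, K) = K*P/6 (O(P, K) = (P/6)*K = K*P/6)
n(Z, v) = v/3 (n(Z, v) = (⅙)*2*v = v/3)
90*(n(1, u(6, 0)) + 25) = 90*(((⅙)*6)/3 + 25) = 90*((⅓)*1 + 25) = 90*(⅓ + 25) = 90*(76/3) = 2280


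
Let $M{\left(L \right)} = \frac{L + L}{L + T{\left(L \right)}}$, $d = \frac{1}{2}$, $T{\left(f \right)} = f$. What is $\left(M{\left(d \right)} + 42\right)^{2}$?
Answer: $1849$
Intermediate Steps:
$d = \frac{1}{2} \approx 0.5$
$M{\left(L \right)} = 1$ ($M{\left(L \right)} = \frac{L + L}{L + L} = \frac{2 L}{2 L} = 2 L \frac{1}{2 L} = 1$)
$\left(M{\left(d \right)} + 42\right)^{2} = \left(1 + 42\right)^{2} = 43^{2} = 1849$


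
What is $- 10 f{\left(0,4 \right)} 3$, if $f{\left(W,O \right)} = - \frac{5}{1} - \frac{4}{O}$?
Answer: $180$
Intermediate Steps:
$f{\left(W,O \right)} = -5 - \frac{4}{O}$ ($f{\left(W,O \right)} = \left(-5\right) 1 - \frac{4}{O} = -5 - \frac{4}{O}$)
$- 10 f{\left(0,4 \right)} 3 = - 10 \left(-5 - \frac{4}{4}\right) 3 = - 10 \left(-5 - 1\right) 3 = \left(-10\right) \left(-6\right) 3 = 60 \cdot 3 = 180$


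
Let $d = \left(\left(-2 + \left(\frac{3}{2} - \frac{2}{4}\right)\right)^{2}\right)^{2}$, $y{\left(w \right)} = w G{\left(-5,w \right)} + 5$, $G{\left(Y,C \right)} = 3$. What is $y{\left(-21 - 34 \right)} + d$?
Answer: $-159$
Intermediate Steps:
$y{\left(w \right)} = 5 + 3 w$ ($y{\left(w \right)} = w 3 + 5 = 3 w + 5 = 5 + 3 w$)
$d = 1$ ($d = \left(\left(-2 + \left(3 \cdot \frac{1}{2} - \frac{1}{2}\right)\right)^{2}\right)^{2} = \left(\left(-2 + \left(\frac{3}{2} - \frac{1}{2}\right)\right)^{2}\right)^{2} = \left(\left(-2 + 1\right)^{2}\right)^{2} = \left(\left(-1\right)^{2}\right)^{2} = 1^{2} = 1$)
$y{\left(-21 - 34 \right)} + d = \left(5 + 3 \left(-21 - 34\right)\right) + 1 = \left(5 + 3 \left(-55\right)\right) + 1 = \left(5 - 165\right) + 1 = -160 + 1 = -159$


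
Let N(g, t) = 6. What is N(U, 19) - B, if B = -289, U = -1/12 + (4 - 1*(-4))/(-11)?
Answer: 295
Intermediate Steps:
U = -107/132 (U = -1*1/12 + (4 + 4)*(-1/11) = -1/12 + 8*(-1/11) = -1/12 - 8/11 = -107/132 ≈ -0.81061)
N(U, 19) - B = 6 - 1*(-289) = 6 + 289 = 295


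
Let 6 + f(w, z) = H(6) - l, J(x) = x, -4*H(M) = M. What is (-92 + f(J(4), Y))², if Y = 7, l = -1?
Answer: 38809/4 ≈ 9702.3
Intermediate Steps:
H(M) = -M/4
f(w, z) = -13/2 (f(w, z) = -6 + (-¼*6 - 1*(-1)) = -6 + (-3/2 + 1) = -6 - ½ = -13/2)
(-92 + f(J(4), Y))² = (-92 - 13/2)² = (-197/2)² = 38809/4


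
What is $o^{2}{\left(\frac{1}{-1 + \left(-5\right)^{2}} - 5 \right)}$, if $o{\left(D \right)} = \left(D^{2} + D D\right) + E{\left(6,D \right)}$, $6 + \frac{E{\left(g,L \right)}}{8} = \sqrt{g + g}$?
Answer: $\frac{63814561}{82944} + \frac{337 \sqrt{3}}{9} \approx 834.22$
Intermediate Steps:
$E{\left(g,L \right)} = -48 + 8 \sqrt{2} \sqrt{g}$ ($E{\left(g,L \right)} = -48 + 8 \sqrt{g + g} = -48 + 8 \sqrt{2 g} = -48 + 8 \sqrt{2} \sqrt{g}$)
$o{\left(D \right)} = -48 + 2 D^{2} + 16 \sqrt{3}$ ($o{\left(D \right)} = \left(D^{2} + D D\right) - \left(48 - 8 \sqrt{2} \sqrt{6}\right) = \left(D^{2} + D^{2}\right) - \left(48 - 16 \sqrt{3}\right) = 2 D^{2} - \left(48 - 16 \sqrt{3}\right) = -48 + 2 D^{2} + 16 \sqrt{3}$)
$o^{2}{\left(\frac{1}{-1 + \left(-5\right)^{2}} - 5 \right)} = \left(-48 + 2 \left(\frac{1}{-1 + \left(-5\right)^{2}} - 5\right)^{2} + 16 \sqrt{3}\right)^{2} = \left(-48 + 2 \left(\frac{1}{-1 + 25} - 5\right)^{2} + 16 \sqrt{3}\right)^{2} = \left(-48 + 2 \left(\frac{1}{24} - 5\right)^{2} + 16 \sqrt{3}\right)^{2} = \left(-48 + 2 \left(- \frac{119}{24}\right)^{2} + 16 \sqrt{3}\right)^{2} = \left(-48 + 2 \cdot \frac{14161}{576} + 16 \sqrt{3}\right)^{2} = \left(-48 + \frac{14161}{288} + 16 \sqrt{3}\right)^{2} = \left(\frac{337}{288} + 16 \sqrt{3}\right)^{2}$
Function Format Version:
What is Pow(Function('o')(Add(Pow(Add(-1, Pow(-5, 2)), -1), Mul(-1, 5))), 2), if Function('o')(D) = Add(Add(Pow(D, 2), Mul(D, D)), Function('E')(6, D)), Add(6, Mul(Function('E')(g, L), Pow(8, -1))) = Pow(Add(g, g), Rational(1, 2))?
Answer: Add(Rational(63814561, 82944), Mul(Rational(337, 9), Pow(3, Rational(1, 2)))) ≈ 834.22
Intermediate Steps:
Function('E')(g, L) = Add(-48, Mul(8, Pow(2, Rational(1, 2)), Pow(g, Rational(1, 2)))) (Function('E')(g, L) = Add(-48, Mul(8, Pow(Add(g, g), Rational(1, 2)))) = Add(-48, Mul(8, Pow(Mul(2, g), Rational(1, 2)))) = Add(-48, Mul(8, Mul(Pow(2, Rational(1, 2)), Pow(g, Rational(1, 2))))) = Add(-48, Mul(8, Pow(2, Rational(1, 2)), Pow(g, Rational(1, 2)))))
Function('o')(D) = Add(-48, Mul(2, Pow(D, 2)), Mul(16, Pow(3, Rational(1, 2)))) (Function('o')(D) = Add(Add(Pow(D, 2), Mul(D, D)), Add(-48, Mul(8, Pow(2, Rational(1, 2)), Pow(6, Rational(1, 2))))) = Add(Add(Pow(D, 2), Pow(D, 2)), Add(-48, Mul(16, Pow(3, Rational(1, 2))))) = Add(Mul(2, Pow(D, 2)), Add(-48, Mul(16, Pow(3, Rational(1, 2))))) = Add(-48, Mul(2, Pow(D, 2)), Mul(16, Pow(3, Rational(1, 2)))))
Pow(Function('o')(Add(Pow(Add(-1, Pow(-5, 2)), -1), Mul(-1, 5))), 2) = Pow(Add(-48, Mul(2, Pow(Add(Pow(Add(-1, Pow(-5, 2)), -1), Mul(-1, 5)), 2)), Mul(16, Pow(3, Rational(1, 2)))), 2) = Pow(Add(-48, Mul(2, Pow(Add(Pow(Add(-1, 25), -1), -5), 2)), Mul(16, Pow(3, Rational(1, 2)))), 2) = Pow(Add(-48, Mul(2, Pow(Add(Pow(24, -1), -5), 2)), Mul(16, Pow(3, Rational(1, 2)))), 2) = Pow(Add(-48, Mul(2, Pow(Add(Rational(1, 24), -5), 2)), Mul(16, Pow(3, Rational(1, 2)))), 2) = Pow(Add(-48, Mul(2, Pow(Rational(-119, 24), 2)), Mul(16, Pow(3, Rational(1, 2)))), 2) = Pow(Add(-48, Mul(2, Rational(14161, 576)), Mul(16, Pow(3, Rational(1, 2)))), 2) = Pow(Add(-48, Rational(14161, 288), Mul(16, Pow(3, Rational(1, 2)))), 2) = Pow(Add(Rational(337, 288), Mul(16, Pow(3, Rational(1, 2)))), 2)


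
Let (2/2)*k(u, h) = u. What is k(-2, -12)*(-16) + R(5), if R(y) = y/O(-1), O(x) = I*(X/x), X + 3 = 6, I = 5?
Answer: 95/3 ≈ 31.667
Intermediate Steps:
k(u, h) = u
X = 3 (X = -3 + 6 = 3)
O(x) = 15/x (O(x) = 5*(3/x) = 15/x)
R(y) = -y/15 (R(y) = y/((15/(-1))) = y/((15*(-1))) = y/(-15) = y*(-1/15) = -y/15)
k(-2, -12)*(-16) + R(5) = -2*(-16) - 1/15*5 = 32 - ⅓ = 95/3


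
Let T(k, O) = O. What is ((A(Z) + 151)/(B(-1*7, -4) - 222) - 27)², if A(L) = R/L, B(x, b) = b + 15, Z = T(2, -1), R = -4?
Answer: 34245904/44521 ≈ 769.21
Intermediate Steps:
Z = -1
B(x, b) = 15 + b
A(L) = -4/L
((A(Z) + 151)/(B(-1*7, -4) - 222) - 27)² = ((-4/(-1) + 151)/((15 - 4) - 222) - 27)² = ((-4*(-1) + 151)/(11 - 222) - 27)² = ((4 + 151)/(-211) - 27)² = (155*(-1/211) - 27)² = (-155/211 - 27)² = (-5852/211)² = 34245904/44521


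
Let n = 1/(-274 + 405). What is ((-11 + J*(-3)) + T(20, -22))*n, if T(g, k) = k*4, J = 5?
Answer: -114/131 ≈ -0.87023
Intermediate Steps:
T(g, k) = 4*k
n = 1/131 ≈ 0.0076336
((-11 + J*(-3)) + T(20, -22))*n = ((-11 + 5*(-3)) + 4*(-22))*(1/131) = ((-11 - 15) - 88)*(1/131) = (-26 - 88)*(1/131) = -114*1/131 = -114/131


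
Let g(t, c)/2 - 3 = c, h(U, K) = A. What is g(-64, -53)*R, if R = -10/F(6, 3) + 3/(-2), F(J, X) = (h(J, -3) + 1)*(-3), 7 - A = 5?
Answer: 350/9 ≈ 38.889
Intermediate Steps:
A = 2 (A = 7 - 1*5 = 7 - 5 = 2)
h(U, K) = 2
g(t, c) = 6 + 2*c
F(J, X) = -9 (F(J, X) = (2 + 1)*(-3) = 3*(-3) = -9)
R = -7/18 (R = -10/(-9) + 3/(-2) = -10*(-1/9) + 3*(-1/2) = 10/9 - 3/2 = -7/18 ≈ -0.38889)
g(-64, -53)*R = (6 + 2*(-53))*(-7/18) = (6 - 106)*(-7/18) = -100*(-7/18) = 350/9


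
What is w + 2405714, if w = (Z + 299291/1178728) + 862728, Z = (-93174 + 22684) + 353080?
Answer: 4185701146587/1178728 ≈ 3.5510e+6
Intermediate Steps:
Z = 282590 (Z = -70490 + 353080 = 282590)
w = 1350018694795/1178728 (w = (282590 + 299291/1178728) + 862728 = 333097044811/1178728 + 862728 = 1350018694795/1178728 ≈ 1.1453e+6)
w + 2405714 = 1350018694795/1178728 + 2405714 = 4185701146587/1178728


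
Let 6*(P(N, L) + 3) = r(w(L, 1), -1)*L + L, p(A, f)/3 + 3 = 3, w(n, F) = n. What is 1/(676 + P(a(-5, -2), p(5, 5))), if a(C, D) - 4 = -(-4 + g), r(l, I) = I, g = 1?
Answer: 1/673 ≈ 0.0014859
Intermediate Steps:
p(A, f) = 0 (p(A, f) = -9 + 3*3 = -9 + 9 = 0)
a(C, D) = 7 (a(C, D) = 4 - (-4 + 1) = 4 - 1*(-3) = 4 + 3 = 7)
P(N, L) = -3 (P(N, L) = -3 + (-L + L)/6 = -3 + (⅙)*0 = -3 + 0 = -3)
1/(676 + P(a(-5, -2), p(5, 5))) = 1/(676 - 3) = 1/673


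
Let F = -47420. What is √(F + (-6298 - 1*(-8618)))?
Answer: 10*I*√451 ≈ 212.37*I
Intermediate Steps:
√(F + (-6298 - 1*(-8618))) = √(-47420 + (-6298 - 1*(-8618))) = √(-47420 + (-6298 + 8618)) = √(-47420 + 2320) = √(-45100) = 10*I*√451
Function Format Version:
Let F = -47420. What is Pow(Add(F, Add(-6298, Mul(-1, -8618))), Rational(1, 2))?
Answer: Mul(10, I, Pow(451, Rational(1, 2))) ≈ Mul(212.37, I)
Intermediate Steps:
Pow(Add(F, Add(-6298, Mul(-1, -8618))), Rational(1, 2)) = Pow(Add(-47420, Add(-6298, Mul(-1, -8618))), Rational(1, 2)) = Pow(Add(-47420, Add(-6298, 8618)), Rational(1, 2)) = Pow(Add(-47420, 2320), Rational(1, 2)) = Pow(-45100, Rational(1, 2)) = Mul(10, I, Pow(451, Rational(1, 2)))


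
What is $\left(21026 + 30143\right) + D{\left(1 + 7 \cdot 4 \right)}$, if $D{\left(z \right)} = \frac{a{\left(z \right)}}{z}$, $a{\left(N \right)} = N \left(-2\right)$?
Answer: $51167$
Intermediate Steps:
$a{\left(N \right)} = - 2 N$
$D{\left(z \right)} = -2$ ($D{\left(z \right)} = \frac{\left(-2\right) z}{z} = -2$)
$\left(21026 + 30143\right) + D{\left(1 + 7 \cdot 4 \right)} = \left(21026 + 30143\right) - 2 = 51169 - 2 = 51167$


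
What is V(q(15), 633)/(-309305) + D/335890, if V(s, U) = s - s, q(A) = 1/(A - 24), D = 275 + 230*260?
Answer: 12015/67178 ≈ 0.17885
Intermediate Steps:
D = 60075 (D = 275 + 59800 = 60075)
q(A) = 1/(-24 + A)
V(s, U) = 0
V(q(15), 633)/(-309305) + D/335890 = 0/(-309305) + 60075/335890 = 0*(-1/309305) + 60075*(1/335890) = 0 + 12015/67178 = 12015/67178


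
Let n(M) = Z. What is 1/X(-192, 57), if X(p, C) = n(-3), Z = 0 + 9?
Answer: ⅑ ≈ 0.11111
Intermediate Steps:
Z = 9
n(M) = 9
X(p, C) = 9
1/X(-192, 57) = 1/9 = ⅑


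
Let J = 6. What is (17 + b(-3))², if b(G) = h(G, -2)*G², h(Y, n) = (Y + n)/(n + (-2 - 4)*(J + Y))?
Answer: 5929/16 ≈ 370.56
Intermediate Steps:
h(Y, n) = (Y + n)/(-36 + n - 6*Y) (h(Y, n) = (Y + n)/(n + (-2 - 4)*(6 + Y)) = (Y + n)/(n - 6*(6 + Y)) = (Y + n)/(n + (-36 - 6*Y)) = (Y + n)/(-36 + n - 6*Y))
b(G) = G²*(-2 + G)/(-38 - 6*G) (b(G) = ((G - 2)/(-36 - 2 - 6*G))*G² = ((-2 + G)/(-38 - 6*G))*G² = G²*(-2 + G)/(-38 - 6*G))
(17 + b(-3))² = (17 + (½)*(-3)²*(2 - 1*(-3))/(19 + 3*(-3)))² = (17 + (½)*9*(2 + 3)/(19 - 9))² = (17 + (½)*9*5/10)² = (17 + (½)*9*(⅒)*5)² = (17 + 9/4)² = (77/4)² = 5929/16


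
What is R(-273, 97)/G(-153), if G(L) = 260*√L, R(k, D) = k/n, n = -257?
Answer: -7*I*√17/87380 ≈ -0.0003303*I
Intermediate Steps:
R(k, D) = -k/257 (R(k, D) = k/(-257) = k*(-1/257) = -k/257)
R(-273, 97)/G(-153) = (-1/257*(-273))/((260*√(-153))) = 273/(257*((260*(3*I*√17)))) = 273/(257*((780*I*√17))) = 273*(-I*√17/13260)/257 = -7*I*√17/87380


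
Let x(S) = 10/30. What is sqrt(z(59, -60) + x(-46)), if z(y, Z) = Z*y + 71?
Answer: 11*I*sqrt(258)/3 ≈ 58.895*I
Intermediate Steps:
z(y, Z) = 71 + Z*y
x(S) = 1/3 (x(S) = 10*(1/30) = 1/3)
sqrt(z(59, -60) + x(-46)) = sqrt((71 - 60*59) + 1/3) = sqrt((71 - 3540) + 1/3) = sqrt(-3469 + 1/3) = sqrt(-10406/3) = 11*I*sqrt(258)/3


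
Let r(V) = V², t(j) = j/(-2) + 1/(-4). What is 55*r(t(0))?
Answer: 55/16 ≈ 3.4375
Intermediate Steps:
t(j) = -¼ - j/2 (t(j) = j*(-½) + 1*(-¼) = -j/2 - ¼ = -¼ - j/2)
55*r(t(0)) = 55*(-¼ - ½*0)² = 55*(-¼ + 0)² = 55*(-¼)² = 55*(1/16) = 55/16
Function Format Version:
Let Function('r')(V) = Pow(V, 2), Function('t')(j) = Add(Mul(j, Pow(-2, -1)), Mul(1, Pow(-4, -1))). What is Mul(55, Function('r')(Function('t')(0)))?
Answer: Rational(55, 16) ≈ 3.4375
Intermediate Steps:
Function('t')(j) = Add(Rational(-1, 4), Mul(Rational(-1, 2), j)) (Function('t')(j) = Add(Mul(j, Rational(-1, 2)), Mul(1, Rational(-1, 4))) = Add(Mul(Rational(-1, 2), j), Rational(-1, 4)) = Add(Rational(-1, 4), Mul(Rational(-1, 2), j)))
Mul(55, Function('r')(Function('t')(0))) = Mul(55, Pow(Add(Rational(-1, 4), Mul(Rational(-1, 2), 0)), 2)) = Mul(55, Pow(Add(Rational(-1, 4), 0), 2)) = Mul(55, Pow(Rational(-1, 4), 2)) = Mul(55, Rational(1, 16)) = Rational(55, 16)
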